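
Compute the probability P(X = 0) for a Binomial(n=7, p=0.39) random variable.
0.031427

We have X ~ Binomial(n=7, p=0.39).

For a Binomial distribution, the PMF gives us the probability of each outcome.

Using the PMF formula:
P(X = 0) = 0.031427

Rounded to 4 decimal places: 0.0314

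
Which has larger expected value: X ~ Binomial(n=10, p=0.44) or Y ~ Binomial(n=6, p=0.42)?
X has larger mean (4.4000 > 2.5200)

Compute the expected value for each distribution:

X ~ Binomial(n=10, p=0.44):
E[X] = 4.4000

Y ~ Binomial(n=6, p=0.42):
E[Y] = 2.5200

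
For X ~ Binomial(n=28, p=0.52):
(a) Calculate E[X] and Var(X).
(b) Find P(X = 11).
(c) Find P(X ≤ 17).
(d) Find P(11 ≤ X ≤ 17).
(a) E[X] = 14.5600, Var(X) = 6.9888
(b) P(X = 11) = 0.061525
(c) P(X ≤ 17) = 0.867222
(d) P(11 ≤ X ≤ 17) = 0.805250

We have X ~ Binomial(n=28, p=0.52).

(a) Moments:
E[X] = 14.5600
Var(X) = 6.9888
σ = √Var(X) = 2.6436

(b) Point probability using PMF:
P(X = 11) = 0.061525

(c) Cumulative probability using CDF:
P(X ≤ 17) = F(17) = 0.867222

(d) Range probability:
P(11 ≤ X ≤ 17) = P(X ≤ 17) - P(X ≤ 10)
                   = F(17) - F(10)
                   = 0.867222 - 0.061972
                   = 0.805250

This means approximately 80.5% of outcomes fall in the interval [11, 17].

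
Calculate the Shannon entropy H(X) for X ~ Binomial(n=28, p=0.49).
2.3916 nats

We have X ~ Binomial(n=28, p=0.49).

The Shannon entropy measures the uncertainty or information content of the distribution.

For a Binomial distribution with n=28, p=0.49:
H(X) = 2.3916 nats

(In bits, this would be 3.4503 bits.)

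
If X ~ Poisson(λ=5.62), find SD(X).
2.3707

We have X ~ Poisson(λ=5.62).

For a Poisson distribution with λ=5.62:
σ = √Var(X) = 2.3707

The standard deviation is the square root of the variance.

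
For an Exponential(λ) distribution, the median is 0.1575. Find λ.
λ = 4.4009

For X ~ Exponential(λ), the CDF is F(x) = 1 - e^(-λx).
The median m satisfies F(m) = 0.5:
1 - e^(-λm) = 0.5
e^(-λm) = 0.5
λm = ln(2)
m = ln(2) / λ

Given m = 0.1575:
λ = ln(2) / 0.1575 = 0.693147 / 0.1575 = 4.4009

Verification: ln(2) / 4.4009 = 0.1575 ✓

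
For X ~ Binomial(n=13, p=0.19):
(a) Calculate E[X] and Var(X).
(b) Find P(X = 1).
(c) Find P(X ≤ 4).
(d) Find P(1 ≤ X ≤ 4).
(a) E[X] = 2.4700, Var(X) = 2.0007
(b) P(X = 1) = 0.197023
(c) P(X ≤ 4) = 0.917277
(d) P(1 ≤ X ≤ 4) = 0.852666

We have X ~ Binomial(n=13, p=0.19).

(a) Moments:
E[X] = 2.4700
Var(X) = 2.0007
σ = √Var(X) = 1.4145

(b) Point probability using PMF:
P(X = 1) = 0.197023

(c) Cumulative probability using CDF:
P(X ≤ 4) = F(4) = 0.917277

(d) Range probability:
P(1 ≤ X ≤ 4) = P(X ≤ 4) - P(X ≤ 0)
                   = F(4) - F(0)
                   = 0.917277 - 0.064611
                   = 0.852666

This means approximately 85.3% of outcomes fall in the interval [1, 4].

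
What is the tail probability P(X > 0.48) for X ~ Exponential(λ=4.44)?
0.118695

We have X ~ Exponential(λ=4.44).

P(X > 0.48) = 1 - P(X ≤ 0.48)
                = 1 - F(0.48)
                = 1 - 0.881305
                = 0.118695

So there's approximately a 11.9% chance that X exceeds 0.48.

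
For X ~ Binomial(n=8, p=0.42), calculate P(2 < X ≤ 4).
0.518812

We have X ~ Binomial(n=8, p=0.42).

To find P(2 < X ≤ 4), we use:
P(2 < X ≤ 4) = P(X ≤ 4) - P(X ≤ 2)
                 = F(4) - F(2)
                 = 0.793836 - 0.275023
                 = 0.518812

So there's approximately a 51.9% chance that X falls in this range.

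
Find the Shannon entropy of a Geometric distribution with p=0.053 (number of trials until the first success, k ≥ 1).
3.9105 nats

We have X ~ Geometric(p=0.053) (number of trials until the first success, k ≥ 1).

The Shannon entropy measures the uncertainty or information content of the distribution.

For a Geometric distribution with p=0.053 (number of trials until the first success, k ≥ 1):
H(X) = 3.9105 nats

(In bits, this would be 5.6416 bits.)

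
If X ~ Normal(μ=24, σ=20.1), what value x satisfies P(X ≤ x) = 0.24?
9.8033

We have X ~ Normal(μ=24, σ=20.1).

We want to find x such that P(X ≤ x) = 0.24.

This is the 24th percentile, which means 24% of values fall below this point.

Using the inverse CDF (quantile function):
x = F⁻¹(0.24) = 9.8033

Verification: P(X ≤ 9.8033) = 0.24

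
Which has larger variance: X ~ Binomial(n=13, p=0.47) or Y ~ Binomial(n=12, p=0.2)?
X has larger variance (3.2383 > 1.9200)

Compute the variance for each distribution:

X ~ Binomial(n=13, p=0.47):
Var(X) = 3.2383

Y ~ Binomial(n=12, p=0.2):
Var(Y) = 1.9200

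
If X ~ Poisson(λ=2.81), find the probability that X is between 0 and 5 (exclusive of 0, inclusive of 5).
0.873809

We have X ~ Poisson(λ=2.81).

To find P(0 < X ≤ 5), we use:
P(0 < X ≤ 5) = P(X ≤ 5) - P(X ≤ 0)
                 = F(5) - F(0)
                 = 0.934014 - 0.060205
                 = 0.873809

So there's approximately a 87.4% chance that X falls in this range.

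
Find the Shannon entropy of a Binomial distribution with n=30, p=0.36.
2.3844 nats

We have X ~ Binomial(n=30, p=0.36).

The Shannon entropy measures the uncertainty or information content of the distribution.

For a Binomial distribution with n=30, p=0.36:
H(X) = 2.3844 nats

(In bits, this would be 3.4400 bits.)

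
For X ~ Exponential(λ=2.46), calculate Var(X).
0.1652

We have X ~ Exponential(λ=2.46).

For an Exponential distribution with λ=2.46:
Var(X) = 0.1652

The variance measures the spread of the distribution around the mean.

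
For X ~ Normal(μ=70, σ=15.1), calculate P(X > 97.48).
0.034390

We have X ~ Normal(μ=70, σ=15.1).

P(X > 97.48) = 1 - P(X ≤ 97.48)
                = 1 - F(97.48)
                = 1 - 0.965610
                = 0.034390

So there's approximately a 3.4% chance that X exceeds 97.48.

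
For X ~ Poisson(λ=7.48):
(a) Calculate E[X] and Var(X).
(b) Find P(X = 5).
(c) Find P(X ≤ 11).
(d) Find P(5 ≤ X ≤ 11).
(a) E[X] = 7.4800, Var(X) = 7.4800
(b) P(X = 5) = 0.110104
(c) P(X ≤ 11) = 0.921924
(d) P(5 ≤ X ≤ 11) = 0.788397

We have X ~ Poisson(λ=7.48).

(a) Moments:
E[X] = 7.4800
Var(X) = 7.4800
σ = √Var(X) = 2.7350

(b) Point probability using PMF:
P(X = 5) = 0.110104

(c) Cumulative probability using CDF:
P(X ≤ 11) = F(11) = 0.921924

(d) Range probability:
P(5 ≤ X ≤ 11) = P(X ≤ 11) - P(X ≤ 4)
                   = F(11) - F(4)
                   = 0.921924 - 0.133527
                   = 0.788397

This means approximately 78.8% of outcomes fall in the interval [5, 11].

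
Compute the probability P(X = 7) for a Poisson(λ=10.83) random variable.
0.068637

We have X ~ Poisson(λ=10.83).

For a Poisson distribution, the PMF gives us the probability of each outcome.

Using the PMF formula:
P(X = 7) = 0.068637

Rounded to 4 decimal places: 0.0686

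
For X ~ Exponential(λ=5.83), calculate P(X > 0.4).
0.097101

We have X ~ Exponential(λ=5.83).

P(X > 0.4) = 1 - P(X ≤ 0.4)
                = 1 - F(0.4)
                = 1 - 0.902899
                = 0.097101

So there's approximately a 9.7% chance that X exceeds 0.4.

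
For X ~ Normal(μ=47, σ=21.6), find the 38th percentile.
40.4016

We have X ~ Normal(μ=47, σ=21.6).

We want to find x such that P(X ≤ x) = 0.38.

This is the 38th percentile, which means 38% of values fall below this point.

Using the inverse CDF (quantile function):
x = F⁻¹(0.38) = 40.4016

Verification: P(X ≤ 40.4016) = 0.38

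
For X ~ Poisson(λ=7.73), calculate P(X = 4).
0.065375

We have X ~ Poisson(λ=7.73).

For a Poisson distribution, the PMF gives us the probability of each outcome.

Using the PMF formula:
P(X = 4) = 0.065375

Rounded to 4 decimal places: 0.0654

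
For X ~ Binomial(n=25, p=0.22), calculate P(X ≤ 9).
0.967454

We have X ~ Binomial(n=25, p=0.22).

The CDF gives us P(X ≤ k).

Using the CDF:
P(X ≤ 9) = 0.967454

This means there's approximately a 96.7% chance that X is at most 9.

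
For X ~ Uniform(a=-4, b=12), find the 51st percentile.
4.1600

We have X ~ Uniform(a=-4, b=12).

We want to find x such that P(X ≤ x) = 0.51.

This is the 51st percentile, which means 51% of values fall below this point.

Using the inverse CDF (quantile function):
x = F⁻¹(0.51) = 4.1600

Verification: P(X ≤ 4.1600) = 0.51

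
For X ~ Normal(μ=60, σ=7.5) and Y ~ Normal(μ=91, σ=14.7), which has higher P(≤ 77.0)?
X has higher probability (P(X ≤ 77.0) = 0.9883 > P(Y ≤ 77.0) = 0.1705)

Compute P(≤ 77.0) for each distribution:

X ~ Normal(μ=60, σ=7.5):
P(X ≤ 77.0) = 0.9883

Y ~ Normal(μ=91, σ=14.7):
P(Y ≤ 77.0) = 0.1705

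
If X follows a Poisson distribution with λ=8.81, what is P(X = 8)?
0.134324

We have X ~ Poisson(λ=8.81).

For a Poisson distribution, the PMF gives us the probability of each outcome.

Using the PMF formula:
P(X = 8) = 0.134324

Rounded to 4 decimal places: 0.1343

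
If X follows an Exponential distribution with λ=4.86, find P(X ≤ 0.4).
0.856870

We have X ~ Exponential(λ=4.86).

The CDF gives us P(X ≤ k).

Using the CDF:
P(X ≤ 0.4) = 0.856870

This means there's approximately a 85.7% chance that X is at most 0.4.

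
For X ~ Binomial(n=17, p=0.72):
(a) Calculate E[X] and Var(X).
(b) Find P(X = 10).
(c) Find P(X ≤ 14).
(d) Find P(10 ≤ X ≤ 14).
(a) E[X] = 12.2400, Var(X) = 3.4272
(b) P(X = 10) = 0.098244
(c) P(X ≤ 14) = 0.894177
(d) P(10 ≤ X ≤ 14) = 0.820315

We have X ~ Binomial(n=17, p=0.72).

(a) Moments:
E[X] = 12.2400
Var(X) = 3.4272
σ = √Var(X) = 1.8513

(b) Point probability using PMF:
P(X = 10) = 0.098244

(c) Cumulative probability using CDF:
P(X ≤ 14) = F(14) = 0.894177

(d) Range probability:
P(10 ≤ X ≤ 14) = P(X ≤ 14) - P(X ≤ 9)
                   = F(14) - F(9)
                   = 0.894177 - 0.073862
                   = 0.820315

This means approximately 82.0% of outcomes fall in the interval [10, 14].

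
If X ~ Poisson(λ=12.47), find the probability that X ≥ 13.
0.477626

We have X ~ Poisson(λ=12.47).

For discrete distributions, P(X ≥ 13) = 1 - P(X ≤ 12).

P(X ≤ 12) = 0.522374
P(X ≥ 13) = 1 - 0.522374 = 0.477626

So there's approximately a 47.8% chance that X is at least 13.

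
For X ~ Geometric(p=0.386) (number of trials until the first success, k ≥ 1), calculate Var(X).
4.1209

We have X ~ Geometric(p=0.386) (number of trials until the first success, k ≥ 1).

For a Geometric distribution with p=0.386 (number of trials until the first success, k ≥ 1):
Var(X) = 4.1209

The variance measures the spread of the distribution around the mean.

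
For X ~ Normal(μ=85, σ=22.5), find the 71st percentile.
97.4512

We have X ~ Normal(μ=85, σ=22.5).

We want to find x such that P(X ≤ x) = 0.71.

This is the 71st percentile, which means 71% of values fall below this point.

Using the inverse CDF (quantile function):
x = F⁻¹(0.71) = 97.4512

Verification: P(X ≤ 97.4512) = 0.71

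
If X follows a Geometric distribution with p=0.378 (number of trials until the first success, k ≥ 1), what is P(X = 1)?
0.378000

We have X ~ Geometric(p=0.378) (number of trials until the first success, k ≥ 1).

For a Geometric distribution, the PMF gives us the probability of each outcome.

Using the PMF formula:
P(X = 1) = 0.378000

Rounded to 4 decimal places: 0.3780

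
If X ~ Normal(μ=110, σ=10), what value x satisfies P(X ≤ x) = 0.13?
98.7361

We have X ~ Normal(μ=110, σ=10).

We want to find x such that P(X ≤ x) = 0.13.

This is the 13th percentile, which means 13% of values fall below this point.

Using the inverse CDF (quantile function):
x = F⁻¹(0.13) = 98.7361

Verification: P(X ≤ 98.7361) = 0.13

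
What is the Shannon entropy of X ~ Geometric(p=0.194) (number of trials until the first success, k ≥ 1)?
2.5359 nats

We have X ~ Geometric(p=0.194) (number of trials until the first success, k ≥ 1).

The Shannon entropy measures the uncertainty or information content of the distribution.

For a Geometric distribution with p=0.194 (number of trials until the first success, k ≥ 1):
H(X) = 2.5359 nats

(In bits, this would be 3.6586 bits.)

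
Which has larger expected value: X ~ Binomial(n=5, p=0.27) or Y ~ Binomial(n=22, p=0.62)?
Y has larger mean (13.6400 > 1.3500)

Compute the expected value for each distribution:

X ~ Binomial(n=5, p=0.27):
E[X] = 1.3500

Y ~ Binomial(n=22, p=0.62):
E[Y] = 13.6400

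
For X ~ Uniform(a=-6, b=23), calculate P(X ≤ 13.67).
0.678276

We have X ~ Uniform(a=-6, b=23).

The CDF gives us P(X ≤ k).

Using the CDF:
P(X ≤ 13.67) = 0.678276

This means there's approximately a 67.8% chance that X is at most 13.67.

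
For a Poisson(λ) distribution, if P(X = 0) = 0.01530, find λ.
λ = 4.1799

For a Poisson(λ) distribution, the PMF at 0 is:
P(X = 0) = λ^0 e^(-λ) / 0! = e^(-λ)

Given P(X = 0) = 0.01530:
e^(-λ) = 0.01530
-λ = ln(0.01530)
λ = -ln(0.01530) = 4.1799

Verification: e^(-4.1799) = 0.01530 ✓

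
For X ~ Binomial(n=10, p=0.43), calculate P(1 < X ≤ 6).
0.888492

We have X ~ Binomial(n=10, p=0.43).

To find P(1 < X ≤ 6), we use:
P(1 < X ≤ 6) = P(X ≤ 6) - P(X ≤ 1)
                 = F(6) - F(1)
                 = 0.919424 - 0.030932
                 = 0.888492

So there's approximately a 88.8% chance that X falls in this range.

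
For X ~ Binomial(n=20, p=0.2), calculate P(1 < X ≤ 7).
0.898682

We have X ~ Binomial(n=20, p=0.2).

To find P(1 < X ≤ 7), we use:
P(1 < X ≤ 7) = P(X ≤ 7) - P(X ≤ 1)
                 = F(7) - F(1)
                 = 0.967857 - 0.069175
                 = 0.898682

So there's approximately a 89.9% chance that X falls in this range.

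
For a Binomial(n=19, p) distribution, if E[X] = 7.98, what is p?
p = 0.42

For a Binomial(n, p) distribution:
E[X] = n × p

Given n = 19 and E[X] = 7.98:
7.98 = 19 × p
p = 7.98 / 19 = 0.42

Verification: Binomial(19, 0.42) has E[X] = 7.98 ✓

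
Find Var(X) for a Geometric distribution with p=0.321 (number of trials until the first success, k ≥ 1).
6.5896

We have X ~ Geometric(p=0.321) (number of trials until the first success, k ≥ 1).

For a Geometric distribution with p=0.321 (number of trials until the first success, k ≥ 1):
Var(X) = 6.5896

The variance measures the spread of the distribution around the mean.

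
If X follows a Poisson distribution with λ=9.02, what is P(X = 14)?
0.032745

We have X ~ Poisson(λ=9.02).

For a Poisson distribution, the PMF gives us the probability of each outcome.

Using the PMF formula:
P(X = 14) = 0.032745

Rounded to 4 decimal places: 0.0327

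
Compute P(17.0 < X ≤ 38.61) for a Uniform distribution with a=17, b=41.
0.900417

We have X ~ Uniform(a=17, b=41).

To find P(17.0 < X ≤ 38.61), we use:
P(17.0 < X ≤ 38.61) = P(X ≤ 38.61) - P(X ≤ 17.0)
                 = F(38.61) - F(17.0)
                 = 0.900417 - 0.000000
                 = 0.900417

So there's approximately a 90.0% chance that X falls in this range.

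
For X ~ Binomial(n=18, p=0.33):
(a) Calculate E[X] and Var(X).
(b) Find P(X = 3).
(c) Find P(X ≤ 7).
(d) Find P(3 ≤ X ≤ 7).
(a) E[X] = 5.9400, Var(X) = 3.9798
(b) P(X = 3) = 0.072170
(c) P(X ≤ 7) = 0.785899
(d) P(3 ≤ X ≤ 7) = 0.751123

We have X ~ Binomial(n=18, p=0.33).

(a) Moments:
E[X] = 5.9400
Var(X) = 3.9798
σ = √Var(X) = 1.9949

(b) Point probability using PMF:
P(X = 3) = 0.072170

(c) Cumulative probability using CDF:
P(X ≤ 7) = F(7) = 0.785899

(d) Range probability:
P(3 ≤ X ≤ 7) = P(X ≤ 7) - P(X ≤ 2)
                   = F(7) - F(2)
                   = 0.785899 - 0.034776
                   = 0.751123

This means approximately 75.1% of outcomes fall in the interval [3, 7].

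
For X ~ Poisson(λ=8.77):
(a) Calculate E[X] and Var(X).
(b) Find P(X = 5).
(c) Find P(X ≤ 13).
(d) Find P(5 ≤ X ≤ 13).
(a) E[X] = 8.7700, Var(X) = 8.7700
(b) P(X = 5) = 0.067151
(c) P(X ≤ 13) = 0.937148
(d) P(5 ≤ X ≤ 13) = 0.873911

We have X ~ Poisson(λ=8.77).

(a) Moments:
E[X] = 8.7700
Var(X) = 8.7700
σ = √Var(X) = 2.9614

(b) Point probability using PMF:
P(X = 5) = 0.067151

(c) Cumulative probability using CDF:
P(X ≤ 13) = F(13) = 0.937148

(d) Range probability:
P(5 ≤ X ≤ 13) = P(X ≤ 13) - P(X ≤ 4)
                   = F(13) - F(4)
                   = 0.937148 - 0.063237
                   = 0.873911

This means approximately 87.4% of outcomes fall in the interval [5, 13].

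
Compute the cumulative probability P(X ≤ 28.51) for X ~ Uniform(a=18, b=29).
0.955455

We have X ~ Uniform(a=18, b=29).

The CDF gives us P(X ≤ k).

Using the CDF:
P(X ≤ 28.51) = 0.955455

This means there's approximately a 95.5% chance that X is at most 28.51.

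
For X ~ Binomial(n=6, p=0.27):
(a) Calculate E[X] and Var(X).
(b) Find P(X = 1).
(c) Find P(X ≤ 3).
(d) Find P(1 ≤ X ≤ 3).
(a) E[X] = 1.6200, Var(X) = 1.1826
(b) P(X = 1) = 0.335838
(c) P(X ≤ 3) = 0.950847
(d) P(1 ≤ X ≤ 3) = 0.799513

We have X ~ Binomial(n=6, p=0.27).

(a) Moments:
E[X] = 1.6200
Var(X) = 1.1826
σ = √Var(X) = 1.0875

(b) Point probability using PMF:
P(X = 1) = 0.335838

(c) Cumulative probability using CDF:
P(X ≤ 3) = F(3) = 0.950847

(d) Range probability:
P(1 ≤ X ≤ 3) = P(X ≤ 3) - P(X ≤ 0)
                   = F(3) - F(0)
                   = 0.950847 - 0.151334
                   = 0.799513

This means approximately 80.0% of outcomes fall in the interval [1, 3].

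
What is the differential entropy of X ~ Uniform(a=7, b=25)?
2.8904 nats

We have X ~ Uniform(a=7, b=25).

The differential entropy measures the uncertainty or information content of the distribution.

For a Uniform distribution with a=7, b=25:
h(X) = 2.8904 nats

(In bits, this would be 4.1699 bits.)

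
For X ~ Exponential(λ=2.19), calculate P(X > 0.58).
0.280775

We have X ~ Exponential(λ=2.19).

P(X > 0.58) = 1 - P(X ≤ 0.58)
                = 1 - F(0.58)
                = 1 - 0.719225
                = 0.280775

So there's approximately a 28.1% chance that X exceeds 0.58.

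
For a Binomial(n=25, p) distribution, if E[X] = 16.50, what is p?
p = 0.66

For a Binomial(n, p) distribution:
E[X] = n × p

Given n = 25 and E[X] = 16.50:
16.50 = 25 × p
p = 16.50 / 25 = 0.66

Verification: Binomial(25, 0.66) has E[X] = 16.50 ✓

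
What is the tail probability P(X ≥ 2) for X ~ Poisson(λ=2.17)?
0.638057

We have X ~ Poisson(λ=2.17).

For discrete distributions, P(X ≥ 2) = 1 - P(X ≤ 1).

P(X ≤ 1) = 0.361943
P(X ≥ 2) = 1 - 0.361943 = 0.638057

So there's approximately a 63.8% chance that X is at least 2.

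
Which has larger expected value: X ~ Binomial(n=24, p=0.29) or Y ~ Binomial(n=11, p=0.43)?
X has larger mean (6.9600 > 4.7300)

Compute the expected value for each distribution:

X ~ Binomial(n=24, p=0.29):
E[X] = 6.9600

Y ~ Binomial(n=11, p=0.43):
E[Y] = 4.7300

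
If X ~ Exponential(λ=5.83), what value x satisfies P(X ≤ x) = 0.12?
0.0219

We have X ~ Exponential(λ=5.83).

We want to find x such that P(X ≤ x) = 0.12.

This is the 12th percentile, which means 12% of values fall below this point.

Using the inverse CDF (quantile function):
x = F⁻¹(0.12) = 0.0219

Verification: P(X ≤ 0.0219) = 0.12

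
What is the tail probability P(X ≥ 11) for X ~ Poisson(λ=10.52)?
0.481733

We have X ~ Poisson(λ=10.52).

For discrete distributions, P(X ≥ 11) = 1 - P(X ≤ 10).

P(X ≤ 10) = 0.518267
P(X ≥ 11) = 1 - 0.518267 = 0.481733

So there's approximately a 48.2% chance that X is at least 11.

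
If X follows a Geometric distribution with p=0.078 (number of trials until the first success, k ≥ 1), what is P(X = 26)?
0.010242

We have X ~ Geometric(p=0.078) (number of trials until the first success, k ≥ 1).

For a Geometric distribution, the PMF gives us the probability of each outcome.

Using the PMF formula:
P(X = 26) = 0.010242

Rounded to 4 decimal places: 0.0102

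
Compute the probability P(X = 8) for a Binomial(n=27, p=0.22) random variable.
0.108529

We have X ~ Binomial(n=27, p=0.22).

For a Binomial distribution, the PMF gives us the probability of each outcome.

Using the PMF formula:
P(X = 8) = 0.108529

Rounded to 4 decimal places: 0.1085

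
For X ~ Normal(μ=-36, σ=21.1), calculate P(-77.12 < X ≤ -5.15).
0.902482

We have X ~ Normal(μ=-36, σ=21.1).

To find P(-77.12 < X ≤ -5.15), we use:
P(-77.12 < X ≤ -5.15) = P(X ≤ -5.15) - P(X ≤ -77.12)
                 = F(-5.15) - F(-77.12)
                 = 0.928141 - 0.025659
                 = 0.902482

So there's approximately a 90.2% chance that X falls in this range.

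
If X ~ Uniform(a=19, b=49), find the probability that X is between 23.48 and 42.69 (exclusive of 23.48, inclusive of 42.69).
0.640333

We have X ~ Uniform(a=19, b=49).

To find P(23.48 < X ≤ 42.69), we use:
P(23.48 < X ≤ 42.69) = P(X ≤ 42.69) - P(X ≤ 23.48)
                 = F(42.69) - F(23.48)
                 = 0.789667 - 0.149333
                 = 0.640333

So there's approximately a 64.0% chance that X falls in this range.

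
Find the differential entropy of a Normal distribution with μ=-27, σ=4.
2.8052 nats

We have X ~ Normal(μ=-27, σ=4).

The differential entropy measures the uncertainty or information content of the distribution.

For a Normal distribution with μ=-27, σ=4:
h(X) = 2.8052 nats

(In bits, this would be 4.0471 bits.)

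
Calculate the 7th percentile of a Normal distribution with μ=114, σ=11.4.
97.1760

We have X ~ Normal(μ=114, σ=11.4).

We want to find x such that P(X ≤ x) = 0.07.

This is the 7th percentile, which means 7% of values fall below this point.

Using the inverse CDF (quantile function):
x = F⁻¹(0.07) = 97.1760

Verification: P(X ≤ 97.1760) = 0.07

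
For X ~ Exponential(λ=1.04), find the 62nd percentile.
0.9304

We have X ~ Exponential(λ=1.04).

We want to find x such that P(X ≤ x) = 0.62.

This is the 62nd percentile, which means 62% of values fall below this point.

Using the inverse CDF (quantile function):
x = F⁻¹(0.62) = 0.9304

Verification: P(X ≤ 0.9304) = 0.62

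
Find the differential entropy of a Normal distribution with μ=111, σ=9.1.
3.6272 nats

We have X ~ Normal(μ=111, σ=9.1).

The differential entropy measures the uncertainty or information content of the distribution.

For a Normal distribution with μ=111, σ=9.1:
h(X) = 3.6272 nats

(In bits, this would be 5.2330 bits.)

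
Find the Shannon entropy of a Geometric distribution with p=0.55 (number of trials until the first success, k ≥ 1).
1.2512 nats

We have X ~ Geometric(p=0.55) (number of trials until the first success, k ≥ 1).

The Shannon entropy measures the uncertainty or information content of the distribution.

For a Geometric distribution with p=0.55 (number of trials until the first success, k ≥ 1):
H(X) = 1.2512 nats

(In bits, this would be 1.8050 bits.)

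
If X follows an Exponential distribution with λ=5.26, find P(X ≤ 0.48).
0.919926

We have X ~ Exponential(λ=5.26).

The CDF gives us P(X ≤ k).

Using the CDF:
P(X ≤ 0.48) = 0.919926

This means there's approximately a 92.0% chance that X is at most 0.48.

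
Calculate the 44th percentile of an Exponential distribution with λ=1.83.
0.3168

We have X ~ Exponential(λ=1.83).

We want to find x such that P(X ≤ x) = 0.44.

This is the 44th percentile, which means 44% of values fall below this point.

Using the inverse CDF (quantile function):
x = F⁻¹(0.44) = 0.3168

Verification: P(X ≤ 0.3168) = 0.44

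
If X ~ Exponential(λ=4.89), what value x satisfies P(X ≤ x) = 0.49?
0.1377

We have X ~ Exponential(λ=4.89).

We want to find x such that P(X ≤ x) = 0.49.

This is the 49th percentile, which means 49% of values fall below this point.

Using the inverse CDF (quantile function):
x = F⁻¹(0.49) = 0.1377

Verification: P(X ≤ 0.1377) = 0.49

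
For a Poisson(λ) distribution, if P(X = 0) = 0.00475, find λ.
λ = 5.3496

For a Poisson(λ) distribution, the PMF at 0 is:
P(X = 0) = λ^0 e^(-λ) / 0! = e^(-λ)

Given P(X = 0) = 0.00475:
e^(-λ) = 0.00475
-λ = ln(0.00475)
λ = -ln(0.00475) = 5.3496

Verification: e^(-5.3496) = 0.00475 ✓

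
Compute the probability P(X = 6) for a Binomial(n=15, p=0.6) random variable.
0.061214

We have X ~ Binomial(n=15, p=0.6).

For a Binomial distribution, the PMF gives us the probability of each outcome.

Using the PMF formula:
P(X = 6) = 0.061214

Rounded to 4 decimal places: 0.0612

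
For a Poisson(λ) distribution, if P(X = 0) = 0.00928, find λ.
λ = 4.6799

For a Poisson(λ) distribution, the PMF at 0 is:
P(X = 0) = λ^0 e^(-λ) / 0! = e^(-λ)

Given P(X = 0) = 0.00928:
e^(-λ) = 0.00928
-λ = ln(0.00928)
λ = -ln(0.00928) = 4.6799

Verification: e^(-4.6799) = 0.00928 ✓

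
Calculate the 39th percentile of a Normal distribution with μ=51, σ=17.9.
46.0002

We have X ~ Normal(μ=51, σ=17.9).

We want to find x such that P(X ≤ x) = 0.39.

This is the 39th percentile, which means 39% of values fall below this point.

Using the inverse CDF (quantile function):
x = F⁻¹(0.39) = 46.0002

Verification: P(X ≤ 46.0002) = 0.39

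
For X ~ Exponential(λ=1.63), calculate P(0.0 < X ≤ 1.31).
0.881791

We have X ~ Exponential(λ=1.63).

To find P(0.0 < X ≤ 1.31), we use:
P(0.0 < X ≤ 1.31) = P(X ≤ 1.31) - P(X ≤ 0.0)
                 = F(1.31) - F(0.0)
                 = 0.881791 - 0.000000
                 = 0.881791

So there's approximately a 88.2% chance that X falls in this range.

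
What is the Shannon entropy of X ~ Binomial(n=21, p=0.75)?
2.0977 nats

We have X ~ Binomial(n=21, p=0.75).

The Shannon entropy measures the uncertainty or information content of the distribution.

For a Binomial distribution with n=21, p=0.75:
H(X) = 2.0977 nats

(In bits, this would be 3.0263 bits.)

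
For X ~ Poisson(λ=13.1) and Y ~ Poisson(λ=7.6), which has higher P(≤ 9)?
Y has higher probability (P(Y ≤ 9) = 0.7649 > P(X ≤ 9) = 0.1593)

Compute P(≤ 9) for each distribution:

X ~ Poisson(λ=13.1):
P(X ≤ 9) = 0.1593

Y ~ Poisson(λ=7.6):
P(Y ≤ 9) = 0.7649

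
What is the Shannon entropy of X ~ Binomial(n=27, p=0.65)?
2.3251 nats

We have X ~ Binomial(n=27, p=0.65).

The Shannon entropy measures the uncertainty or information content of the distribution.

For a Binomial distribution with n=27, p=0.65:
H(X) = 2.3251 nats

(In bits, this would be 3.3544 bits.)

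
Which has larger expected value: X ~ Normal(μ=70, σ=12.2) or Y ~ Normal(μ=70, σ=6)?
They have equal mean (70.0000)

Compute the expected value for each distribution:

X ~ Normal(μ=70, σ=12.2):
E[X] = 70.0000

Y ~ Normal(μ=70, σ=6):
E[Y] = 70.0000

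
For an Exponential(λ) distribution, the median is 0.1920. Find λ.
λ = 3.6101

For X ~ Exponential(λ), the CDF is F(x) = 1 - e^(-λx).
The median m satisfies F(m) = 0.5:
1 - e^(-λm) = 0.5
e^(-λm) = 0.5
λm = ln(2)
m = ln(2) / λ

Given m = 0.1920:
λ = ln(2) / 0.1920 = 0.693147 / 0.1920 = 3.6101

Verification: ln(2) / 3.6101 = 0.1920 ✓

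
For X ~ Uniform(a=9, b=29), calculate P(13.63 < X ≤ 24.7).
0.553500

We have X ~ Uniform(a=9, b=29).

To find P(13.63 < X ≤ 24.7), we use:
P(13.63 < X ≤ 24.7) = P(X ≤ 24.7) - P(X ≤ 13.63)
                 = F(24.7) - F(13.63)
                 = 0.785000 - 0.231500
                 = 0.553500

So there's approximately a 55.3% chance that X falls in this range.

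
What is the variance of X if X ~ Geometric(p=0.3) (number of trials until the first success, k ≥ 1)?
7.7778

We have X ~ Geometric(p=0.3) (number of trials until the first success, k ≥ 1).

For a Geometric distribution with p=0.3 (number of trials until the first success, k ≥ 1):
Var(X) = 7.7778

The variance measures the spread of the distribution around the mean.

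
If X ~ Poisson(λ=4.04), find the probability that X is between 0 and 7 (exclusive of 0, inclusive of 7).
0.928851

We have X ~ Poisson(λ=4.04).

To find P(0 < X ≤ 7), we use:
P(0 < X ≤ 7) = P(X ≤ 7) - P(X ≤ 0)
                 = F(7) - F(0)
                 = 0.946449 - 0.017597
                 = 0.928851

So there's approximately a 92.9% chance that X falls in this range.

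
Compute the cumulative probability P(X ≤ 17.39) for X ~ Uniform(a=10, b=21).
0.671818

We have X ~ Uniform(a=10, b=21).

The CDF gives us P(X ≤ k).

Using the CDF:
P(X ≤ 17.39) = 0.671818

This means there's approximately a 67.2% chance that X is at most 17.39.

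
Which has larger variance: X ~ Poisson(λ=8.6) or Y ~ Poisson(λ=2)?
X has larger variance (8.6000 > 2.0000)

Compute the variance for each distribution:

X ~ Poisson(λ=8.6):
Var(X) = 8.6000

Y ~ Poisson(λ=2):
Var(Y) = 2.0000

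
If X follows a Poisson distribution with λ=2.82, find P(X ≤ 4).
0.844548

We have X ~ Poisson(λ=2.82).

The CDF gives us P(X ≤ k).

Using the CDF:
P(X ≤ 4) = 0.844548

This means there's approximately a 84.5% chance that X is at most 4.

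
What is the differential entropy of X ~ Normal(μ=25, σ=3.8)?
2.7539 nats

We have X ~ Normal(μ=25, σ=3.8).

The differential entropy measures the uncertainty or information content of the distribution.

For a Normal distribution with μ=25, σ=3.8:
h(X) = 2.7539 nats

(In bits, this would be 3.9731 bits.)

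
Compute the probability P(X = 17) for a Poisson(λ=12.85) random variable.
0.052432

We have X ~ Poisson(λ=12.85).

For a Poisson distribution, the PMF gives us the probability of each outcome.

Using the PMF formula:
P(X = 17) = 0.052432

Rounded to 4 decimal places: 0.0524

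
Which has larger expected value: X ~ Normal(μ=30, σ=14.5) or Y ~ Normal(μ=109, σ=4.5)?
Y has larger mean (109.0000 > 30.0000)

Compute the expected value for each distribution:

X ~ Normal(μ=30, σ=14.5):
E[X] = 30.0000

Y ~ Normal(μ=109, σ=4.5):
E[Y] = 109.0000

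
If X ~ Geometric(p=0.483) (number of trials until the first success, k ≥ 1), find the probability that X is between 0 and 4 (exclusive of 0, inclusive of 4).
0.928557

We have X ~ Geometric(p=0.483) (number of trials until the first success, k ≥ 1).

To find P(0 < X ≤ 4), we use:
P(0 < X ≤ 4) = P(X ≤ 4) - P(X ≤ 0)
                 = F(4) - F(0)
                 = 0.928557 - 0.000000
                 = 0.928557

So there's approximately a 92.9% chance that X falls in this range.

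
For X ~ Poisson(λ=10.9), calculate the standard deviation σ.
3.3015

We have X ~ Poisson(λ=10.9).

For a Poisson distribution with λ=10.9:
σ = √Var(X) = 3.3015

The standard deviation is the square root of the variance.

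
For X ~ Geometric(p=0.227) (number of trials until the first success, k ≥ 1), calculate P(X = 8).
0.037435

We have X ~ Geometric(p=0.227) (number of trials until the first success, k ≥ 1).

For a Geometric distribution, the PMF gives us the probability of each outcome.

Using the PMF formula:
P(X = 8) = 0.037435

Rounded to 4 decimal places: 0.0374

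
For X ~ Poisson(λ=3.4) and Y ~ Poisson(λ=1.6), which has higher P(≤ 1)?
Y has higher probability (P(Y ≤ 1) = 0.5249 > P(X ≤ 1) = 0.1468)

Compute P(≤ 1) for each distribution:

X ~ Poisson(λ=3.4):
P(X ≤ 1) = 0.1468

Y ~ Poisson(λ=1.6):
P(Y ≤ 1) = 0.5249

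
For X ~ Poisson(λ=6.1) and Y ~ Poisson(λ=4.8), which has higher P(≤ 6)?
Y has higher probability (P(Y ≤ 6) = 0.7908 > P(X ≤ 6) = 0.5902)

Compute P(≤ 6) for each distribution:

X ~ Poisson(λ=6.1):
P(X ≤ 6) = 0.5902

Y ~ Poisson(λ=4.8):
P(Y ≤ 6) = 0.7908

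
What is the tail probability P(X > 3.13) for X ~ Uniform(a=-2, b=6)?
0.358750

We have X ~ Uniform(a=-2, b=6).

P(X > 3.13) = 1 - P(X ≤ 3.13)
                = 1 - F(3.13)
                = 1 - 0.641250
                = 0.358750

So there's approximately a 35.9% chance that X exceeds 3.13.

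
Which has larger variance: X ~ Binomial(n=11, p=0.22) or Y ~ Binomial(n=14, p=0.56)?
Y has larger variance (3.4496 > 1.8876)

Compute the variance for each distribution:

X ~ Binomial(n=11, p=0.22):
Var(X) = 1.8876

Y ~ Binomial(n=14, p=0.56):
Var(Y) = 3.4496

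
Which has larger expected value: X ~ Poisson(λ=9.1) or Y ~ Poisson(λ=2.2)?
X has larger mean (9.1000 > 2.2000)

Compute the expected value for each distribution:

X ~ Poisson(λ=9.1):
E[X] = 9.1000

Y ~ Poisson(λ=2.2):
E[Y] = 2.2000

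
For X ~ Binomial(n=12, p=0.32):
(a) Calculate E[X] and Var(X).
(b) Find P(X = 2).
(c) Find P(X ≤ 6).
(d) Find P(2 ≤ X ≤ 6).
(a) E[X] = 3.8400, Var(X) = 2.6112
(b) P(X = 2) = 0.142867
(c) P(X ≤ 6) = 0.945989
(d) P(2 ≤ X ≤ 6) = 0.881016

We have X ~ Binomial(n=12, p=0.32).

(a) Moments:
E[X] = 3.8400
Var(X) = 2.6112
σ = √Var(X) = 1.6159

(b) Point probability using PMF:
P(X = 2) = 0.142867

(c) Cumulative probability using CDF:
P(X ≤ 6) = F(6) = 0.945989

(d) Range probability:
P(2 ≤ X ≤ 6) = P(X ≤ 6) - P(X ≤ 1)
                   = F(6) - F(1)
                   = 0.945989 - 0.064974
                   = 0.881016

This means approximately 88.1% of outcomes fall in the interval [2, 6].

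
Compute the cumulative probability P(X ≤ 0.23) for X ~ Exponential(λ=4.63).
0.655238

We have X ~ Exponential(λ=4.63).

The CDF gives us P(X ≤ k).

Using the CDF:
P(X ≤ 0.23) = 0.655238

This means there's approximately a 65.5% chance that X is at most 0.23.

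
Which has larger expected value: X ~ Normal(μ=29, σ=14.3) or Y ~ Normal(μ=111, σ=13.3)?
Y has larger mean (111.0000 > 29.0000)

Compute the expected value for each distribution:

X ~ Normal(μ=29, σ=14.3):
E[X] = 29.0000

Y ~ Normal(μ=111, σ=13.3):
E[Y] = 111.0000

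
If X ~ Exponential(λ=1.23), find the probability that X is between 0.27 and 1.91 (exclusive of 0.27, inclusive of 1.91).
0.621980

We have X ~ Exponential(λ=1.23).

To find P(0.27 < X ≤ 1.91), we use:
P(0.27 < X ≤ 1.91) = P(X ≤ 1.91) - P(X ≤ 0.27)
                 = F(1.91) - F(0.27)
                 = 0.904564 - 0.282584
                 = 0.621980

So there's approximately a 62.2% chance that X falls in this range.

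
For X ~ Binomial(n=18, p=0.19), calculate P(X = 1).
0.095120

We have X ~ Binomial(n=18, p=0.19).

For a Binomial distribution, the PMF gives us the probability of each outcome.

Using the PMF formula:
P(X = 1) = 0.095120

Rounded to 4 decimal places: 0.0951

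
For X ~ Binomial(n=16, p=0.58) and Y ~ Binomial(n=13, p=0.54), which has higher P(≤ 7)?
Y has higher probability (P(Y ≤ 7) = 0.6019 > P(X ≤ 7) = 0.1832)

Compute P(≤ 7) for each distribution:

X ~ Binomial(n=16, p=0.58):
P(X ≤ 7) = 0.1832

Y ~ Binomial(n=13, p=0.54):
P(Y ≤ 7) = 0.6019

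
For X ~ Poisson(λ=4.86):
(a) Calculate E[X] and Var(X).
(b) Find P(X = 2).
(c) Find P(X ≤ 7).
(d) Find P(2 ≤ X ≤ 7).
(a) E[X] = 4.8600, Var(X) = 4.8600
(b) P(X = 2) = 0.091532
(c) P(X ≤ 7) = 0.880836
(d) P(2 ≤ X ≤ 7) = 0.835418

We have X ~ Poisson(λ=4.86).

(a) Moments:
E[X] = 4.8600
Var(X) = 4.8600
σ = √Var(X) = 2.2045

(b) Point probability using PMF:
P(X = 2) = 0.091532

(c) Cumulative probability using CDF:
P(X ≤ 7) = F(7) = 0.880836

(d) Range probability:
P(2 ≤ X ≤ 7) = P(X ≤ 7) - P(X ≤ 1)
                   = F(7) - F(1)
                   = 0.880836 - 0.045418
                   = 0.835418

This means approximately 83.5% of outcomes fall in the interval [2, 7].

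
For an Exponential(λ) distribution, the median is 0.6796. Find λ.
λ = 1.0199

For X ~ Exponential(λ), the CDF is F(x) = 1 - e^(-λx).
The median m satisfies F(m) = 0.5:
1 - e^(-λm) = 0.5
e^(-λm) = 0.5
λm = ln(2)
m = ln(2) / λ

Given m = 0.6796:
λ = ln(2) / 0.6796 = 0.693147 / 0.6796 = 1.0199

Verification: ln(2) / 1.0199 = 0.6796 ✓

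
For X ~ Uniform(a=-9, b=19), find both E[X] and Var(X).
E[X] = 5.0000, Var(X) = 65.3333

We have X ~ Uniform(a=-9, b=19).

For a Uniform distribution with a=-9, b=19:

Expected value:
E[X] = 5.0000

Variance:
Var(X) = 65.3333

Standard deviation:
σ = √Var(X) = 8.0829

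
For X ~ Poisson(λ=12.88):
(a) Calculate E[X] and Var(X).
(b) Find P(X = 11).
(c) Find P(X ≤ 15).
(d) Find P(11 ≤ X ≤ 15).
(a) E[X] = 12.8800, Var(X) = 12.8800
(b) P(X = 11) = 0.103325
(c) P(X ≤ 15) = 0.774124
(d) P(11 ≤ X ≤ 15) = 0.511995

We have X ~ Poisson(λ=12.88).

(a) Moments:
E[X] = 12.8800
Var(X) = 12.8800
σ = √Var(X) = 3.5889

(b) Point probability using PMF:
P(X = 11) = 0.103325

(c) Cumulative probability using CDF:
P(X ≤ 15) = F(15) = 0.774124

(d) Range probability:
P(11 ≤ X ≤ 15) = P(X ≤ 15) - P(X ≤ 10)
                   = F(15) - F(10)
                   = 0.774124 - 0.262129
                   = 0.511995

This means approximately 51.2% of outcomes fall in the interval [11, 15].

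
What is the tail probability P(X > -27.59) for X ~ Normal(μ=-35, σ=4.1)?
0.035356

We have X ~ Normal(μ=-35, σ=4.1).

P(X > -27.59) = 1 - P(X ≤ -27.59)
                = 1 - F(-27.59)
                = 1 - 0.964644
                = 0.035356

So there's approximately a 3.5% chance that X exceeds -27.59.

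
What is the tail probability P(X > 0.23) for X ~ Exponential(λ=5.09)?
0.310150

We have X ~ Exponential(λ=5.09).

P(X > 0.23) = 1 - P(X ≤ 0.23)
                = 1 - F(0.23)
                = 1 - 0.689850
                = 0.310150

So there's approximately a 31.0% chance that X exceeds 0.23.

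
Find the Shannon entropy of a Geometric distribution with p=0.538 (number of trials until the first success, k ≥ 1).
1.2830 nats

We have X ~ Geometric(p=0.538) (number of trials until the first success, k ≥ 1).

The Shannon entropy measures the uncertainty or information content of the distribution.

For a Geometric distribution with p=0.538 (number of trials until the first success, k ≥ 1):
H(X) = 1.2830 nats

(In bits, this would be 1.8510 bits.)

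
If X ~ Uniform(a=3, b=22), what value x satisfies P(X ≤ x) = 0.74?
17.0600

We have X ~ Uniform(a=3, b=22).

We want to find x such that P(X ≤ x) = 0.74.

This is the 74th percentile, which means 74% of values fall below this point.

Using the inverse CDF (quantile function):
x = F⁻¹(0.74) = 17.0600

Verification: P(X ≤ 17.0600) = 0.74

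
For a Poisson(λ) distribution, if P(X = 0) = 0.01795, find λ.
λ = 4.0202

For a Poisson(λ) distribution, the PMF at 0 is:
P(X = 0) = λ^0 e^(-λ) / 0! = e^(-λ)

Given P(X = 0) = 0.01795:
e^(-λ) = 0.01795
-λ = ln(0.01795)
λ = -ln(0.01795) = 4.0202

Verification: e^(-4.0202) = 0.01795 ✓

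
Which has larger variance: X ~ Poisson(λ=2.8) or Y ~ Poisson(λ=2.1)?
X has larger variance (2.8000 > 2.1000)

Compute the variance for each distribution:

X ~ Poisson(λ=2.8):
Var(X) = 2.8000

Y ~ Poisson(λ=2.1):
Var(Y) = 2.1000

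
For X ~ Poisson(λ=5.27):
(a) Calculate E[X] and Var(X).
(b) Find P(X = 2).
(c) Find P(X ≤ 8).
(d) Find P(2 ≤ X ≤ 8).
(a) E[X] = 5.2700, Var(X) = 5.2700
(b) P(X = 2) = 0.071426
(c) P(X ≤ 8) = 0.912848
(d) P(2 ≤ X ≤ 8) = 0.880598

We have X ~ Poisson(λ=5.27).

(a) Moments:
E[X] = 5.2700
Var(X) = 5.2700
σ = √Var(X) = 2.2956

(b) Point probability using PMF:
P(X = 2) = 0.071426

(c) Cumulative probability using CDF:
P(X ≤ 8) = F(8) = 0.912848

(d) Range probability:
P(2 ≤ X ≤ 8) = P(X ≤ 8) - P(X ≤ 1)
                   = F(8) - F(1)
                   = 0.912848 - 0.032250
                   = 0.880598

This means approximately 88.1% of outcomes fall in the interval [2, 8].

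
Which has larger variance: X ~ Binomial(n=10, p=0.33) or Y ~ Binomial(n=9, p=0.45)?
Y has larger variance (2.2275 > 2.2110)

Compute the variance for each distribution:

X ~ Binomial(n=10, p=0.33):
Var(X) = 2.2110

Y ~ Binomial(n=9, p=0.45):
Var(Y) = 2.2275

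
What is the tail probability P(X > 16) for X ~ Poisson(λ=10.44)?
0.037909

We have X ~ Poisson(λ=10.44).

P(X > 16) = 1 - P(X ≤ 16)
                = 1 - F(16)
                = 1 - 0.962091
                = 0.037909

So there's approximately a 3.8% chance that X exceeds 16.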